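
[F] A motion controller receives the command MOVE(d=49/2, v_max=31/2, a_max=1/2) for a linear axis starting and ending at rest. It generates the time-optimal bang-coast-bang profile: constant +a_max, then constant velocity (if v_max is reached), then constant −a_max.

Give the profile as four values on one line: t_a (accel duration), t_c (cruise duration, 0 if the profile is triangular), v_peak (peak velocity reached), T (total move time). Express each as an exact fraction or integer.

v_max²/a_max = (31/2)²/(1/2) = 961/2
49/2 < 961/2 → triangular
v_peak = √(49/2·1/2) = √(49/4) = 7/2
t_a = (7/2)/(1/2) = 7; t_c = 0
T = 2·7 = 14

t_a=7 t_c=0 v_peak=7/2 T=14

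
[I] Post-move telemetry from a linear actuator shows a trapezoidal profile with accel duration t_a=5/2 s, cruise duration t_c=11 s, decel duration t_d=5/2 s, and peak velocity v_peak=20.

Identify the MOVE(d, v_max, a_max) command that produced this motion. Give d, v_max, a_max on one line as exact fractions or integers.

a_max = 20/(5/2) = 8
d_a = ½·20·5/2 = 25; d_c = 20·11 = 220
d = 2·25 + 220 = 270
t_c = 11 > 0 ⇒ limit active, v_max = 20

d=270 v_max=20 a_max=8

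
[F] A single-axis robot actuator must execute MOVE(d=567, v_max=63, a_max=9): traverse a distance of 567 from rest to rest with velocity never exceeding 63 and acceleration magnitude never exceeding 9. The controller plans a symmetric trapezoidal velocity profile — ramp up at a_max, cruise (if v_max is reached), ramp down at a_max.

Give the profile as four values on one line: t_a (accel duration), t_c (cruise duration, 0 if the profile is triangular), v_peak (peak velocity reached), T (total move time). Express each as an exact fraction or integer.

t_a=7 t_c=2 v_peak=63 T=16

vₘ²/aₘ = 63²/9 = 441
567 ≥ 441 so v_max reached
t_a = 63/9 = 7; v_peak = 63
d_cruise = 567 − 441 = 126; t_c = 126/63 = 2
T = 2·7 + 2 = 16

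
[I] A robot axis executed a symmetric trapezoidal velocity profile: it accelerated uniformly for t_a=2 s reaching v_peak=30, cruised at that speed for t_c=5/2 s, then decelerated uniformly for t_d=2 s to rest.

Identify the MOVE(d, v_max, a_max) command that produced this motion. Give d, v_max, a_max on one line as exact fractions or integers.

a_max = 30/2 = 15
d_a = ½·30·2 = 30; d_c = 30·5/2 = 75
d = 2·30 + 75 = 135
t_c = 5/2 > 0 so v_max = 30

d=135 v_max=30 a_max=15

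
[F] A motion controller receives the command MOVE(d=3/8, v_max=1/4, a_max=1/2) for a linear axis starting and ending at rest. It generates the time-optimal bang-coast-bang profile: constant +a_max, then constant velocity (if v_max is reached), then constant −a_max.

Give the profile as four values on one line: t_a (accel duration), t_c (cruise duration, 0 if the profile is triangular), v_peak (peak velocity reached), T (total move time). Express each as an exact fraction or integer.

t_a=1/2 t_c=1 v_peak=1/4 T=2

vₘ²/aₘ = (1/4)²/(1/2) = 1/8
3/8 ≥ 1/8 → trapezoidal
t_a = (1/4)/(1/2) = 1/2; v_peak = 1/4
d_cruise = 3/8 − 1/8 = 1/4; t_c = (1/4)/(1/4) = 1
T = 2·1/2 + 1 = 2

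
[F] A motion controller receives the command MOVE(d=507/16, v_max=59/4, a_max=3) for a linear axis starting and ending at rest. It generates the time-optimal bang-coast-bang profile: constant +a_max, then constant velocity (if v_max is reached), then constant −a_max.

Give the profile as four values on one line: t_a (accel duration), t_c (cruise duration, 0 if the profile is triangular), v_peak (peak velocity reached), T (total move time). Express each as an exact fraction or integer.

t_a=13/4 t_c=0 v_peak=39/4 T=13/2

(v_max)²/a_max = (59/4)²/3 = 3481/48
507/16 < 3481/48 ⇒ no cruise
v_peak = √(507/16·3) = √(1521/16) = 39/4
t_a = (39/4)/3 = 13/4; t_c = 0
T = 2·13/4 = 13/2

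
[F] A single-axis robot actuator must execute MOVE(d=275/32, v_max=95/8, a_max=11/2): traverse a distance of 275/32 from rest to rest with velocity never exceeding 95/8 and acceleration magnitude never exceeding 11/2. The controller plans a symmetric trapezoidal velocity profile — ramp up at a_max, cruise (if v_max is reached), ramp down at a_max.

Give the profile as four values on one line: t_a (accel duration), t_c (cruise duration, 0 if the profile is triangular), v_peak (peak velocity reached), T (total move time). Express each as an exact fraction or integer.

v_max²/a_max = (95/8)²/(11/2) = 9025/352
275/32 < 9025/352 so t_c = 0
v_peak = √(275/32·11/2) = √(3025/64) = 55/8
t_a = (55/8)/(11/2) = 5/4; t_c = 0
T = 2·5/4 = 5/2

t_a=5/4 t_c=0 v_peak=55/8 T=5/2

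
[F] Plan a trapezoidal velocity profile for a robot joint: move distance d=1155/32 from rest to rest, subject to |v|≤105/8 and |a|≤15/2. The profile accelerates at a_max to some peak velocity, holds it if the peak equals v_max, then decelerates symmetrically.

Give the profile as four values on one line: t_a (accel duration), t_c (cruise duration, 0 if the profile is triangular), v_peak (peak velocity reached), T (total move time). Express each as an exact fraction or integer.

vₘ²/aₘ = (105/8)²/(15/2) = 735/32
1155/32 ≥ 735/32 so v_max reached
t_a = (105/8)/(15/2) = 7/4; v_peak = 105/8
d_cruise = 1155/32 − 735/32 = 105/8; t_c = (105/8)/(105/8) = 1
T = 2·7/4 + 1 = 9/2

t_a=7/4 t_c=1 v_peak=105/8 T=9/2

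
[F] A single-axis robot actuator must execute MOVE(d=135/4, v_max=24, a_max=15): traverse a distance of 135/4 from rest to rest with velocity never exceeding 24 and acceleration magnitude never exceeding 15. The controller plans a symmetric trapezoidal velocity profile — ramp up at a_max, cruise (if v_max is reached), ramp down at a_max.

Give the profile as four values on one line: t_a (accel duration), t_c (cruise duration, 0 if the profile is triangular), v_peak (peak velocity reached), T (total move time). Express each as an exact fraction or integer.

t_a=3/2 t_c=0 v_peak=45/2 T=3

(v_max)²/a_max = 24²/15 = 192/5
135/4 < 192/5 → triangular
v_peak = √(135/4·15) = √(2025/4) = 45/2
t_a = (45/2)/15 = 3/2; t_c = 0
T = 2·3/2 = 3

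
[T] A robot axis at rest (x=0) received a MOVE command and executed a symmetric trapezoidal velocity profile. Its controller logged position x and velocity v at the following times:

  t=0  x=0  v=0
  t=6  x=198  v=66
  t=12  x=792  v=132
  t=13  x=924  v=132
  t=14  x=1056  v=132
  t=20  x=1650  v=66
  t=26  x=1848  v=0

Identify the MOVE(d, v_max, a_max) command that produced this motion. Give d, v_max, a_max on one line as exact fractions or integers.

final state: t=26, x=1848, v=0 → d = 1848
a_max = (66−0)/(6−0) = 11
max v = 132 over t∈[12,14] → v_max = 132
check: 132·(12+2) = 1848 ✓

d=1848 v_max=132 a_max=11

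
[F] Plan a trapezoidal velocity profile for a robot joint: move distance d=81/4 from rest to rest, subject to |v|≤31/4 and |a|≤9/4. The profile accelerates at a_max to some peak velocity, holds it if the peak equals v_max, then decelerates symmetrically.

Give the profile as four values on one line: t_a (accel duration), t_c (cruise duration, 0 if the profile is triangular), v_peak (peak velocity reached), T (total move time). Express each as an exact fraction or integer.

t_a=3 t_c=0 v_peak=27/4 T=6

v_max²/a_max = (31/4)²/(9/4) = 961/36
81/4 < 961/36 so t_c = 0
v_peak = √(81/4·9/4) = √(729/16) = 27/4
t_a = (27/4)/(9/4) = 3; t_c = 0
T = 2·3 = 6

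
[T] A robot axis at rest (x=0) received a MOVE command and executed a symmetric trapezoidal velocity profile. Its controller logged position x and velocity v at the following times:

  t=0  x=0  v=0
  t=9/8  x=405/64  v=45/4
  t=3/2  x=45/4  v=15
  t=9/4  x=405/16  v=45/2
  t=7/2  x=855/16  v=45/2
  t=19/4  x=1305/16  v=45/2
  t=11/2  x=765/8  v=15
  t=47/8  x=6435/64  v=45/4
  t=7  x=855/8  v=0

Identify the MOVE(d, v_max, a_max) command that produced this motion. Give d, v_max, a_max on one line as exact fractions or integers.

d=855/8 v_max=45/2 a_max=10

final state: t=7, x=855/8, v=0 → d = 855/8
a_max = (45/4−0)/(9/8−0) = 10
max v = 45/2 over t∈[9/4,19/4] → v_max = 45/2
check: 45/2·(9/4+5/2) = 855/8 ✓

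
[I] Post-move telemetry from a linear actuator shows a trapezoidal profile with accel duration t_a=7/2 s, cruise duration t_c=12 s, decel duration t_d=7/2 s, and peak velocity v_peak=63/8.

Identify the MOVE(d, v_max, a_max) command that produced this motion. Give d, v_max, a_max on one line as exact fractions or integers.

d=1953/16 v_max=63/8 a_max=9/4

a_max = (63/8)/(7/2) = 9/4
d_a = ½·63/8·7/2 = 441/32; d_c = 63/8·12 = 189/2
d = 2·441/32 + 189/2 = 1953/16
t_c = 12 > 0 ⇒ limit active, v_max = 63/8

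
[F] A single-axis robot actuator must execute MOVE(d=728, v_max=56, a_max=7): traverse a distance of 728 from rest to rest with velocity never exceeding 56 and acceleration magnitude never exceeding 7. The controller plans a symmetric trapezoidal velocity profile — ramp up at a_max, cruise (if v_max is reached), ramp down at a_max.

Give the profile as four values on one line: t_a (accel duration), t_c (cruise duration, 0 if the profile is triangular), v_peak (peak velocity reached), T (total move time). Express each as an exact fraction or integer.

t_a=8 t_c=5 v_peak=56 T=21

v_max²/a_max = 56²/7 = 448
728 ≥ 448 → trapezoidal
t_a = 56/7 = 8; v_peak = 56
d_cruise = 728 − 448 = 280; t_c = 280/56 = 5
T = 2·8 + 5 = 21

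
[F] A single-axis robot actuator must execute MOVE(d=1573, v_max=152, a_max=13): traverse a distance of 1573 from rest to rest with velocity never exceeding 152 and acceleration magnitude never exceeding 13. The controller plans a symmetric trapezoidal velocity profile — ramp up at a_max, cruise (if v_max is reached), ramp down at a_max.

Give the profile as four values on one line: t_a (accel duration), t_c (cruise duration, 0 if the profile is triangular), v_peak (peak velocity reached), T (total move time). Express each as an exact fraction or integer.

t_a=11 t_c=0 v_peak=143 T=22

(v_max)²/a_max = 152²/13 = 23104/13
1573 < 23104/13 → triangular
v_peak = √(1573·13) = √20449 = 143
t_a = 143/13 = 11; t_c = 0
T = 2·11 = 22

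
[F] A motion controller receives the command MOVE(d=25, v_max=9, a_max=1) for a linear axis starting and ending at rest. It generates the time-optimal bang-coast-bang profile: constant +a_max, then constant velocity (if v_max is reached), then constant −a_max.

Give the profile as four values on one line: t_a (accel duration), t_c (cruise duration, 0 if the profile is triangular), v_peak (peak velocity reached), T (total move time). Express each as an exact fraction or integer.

t_a=5 t_c=0 v_peak=5 T=10

vₘ²/aₘ = 9²/1 = 81
25 < 81 → triangular
v_peak = √(25·1) = √25 = 5
t_a = 5/1 = 5; t_c = 0
T = 2·5 = 10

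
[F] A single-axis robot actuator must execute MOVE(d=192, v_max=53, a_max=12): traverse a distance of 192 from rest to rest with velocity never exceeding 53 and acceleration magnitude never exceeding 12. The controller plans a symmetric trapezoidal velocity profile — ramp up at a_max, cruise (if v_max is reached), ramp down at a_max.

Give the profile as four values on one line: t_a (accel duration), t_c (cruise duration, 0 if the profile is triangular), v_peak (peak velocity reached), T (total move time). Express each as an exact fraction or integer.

t_a=4 t_c=0 v_peak=48 T=8

(v_max)²/a_max = 53²/12 = 2809/12
192 < 2809/12 ⇒ no cruise
v_peak = √(192·12) = √2304 = 48
t_a = 48/12 = 4; t_c = 0
T = 2·4 = 8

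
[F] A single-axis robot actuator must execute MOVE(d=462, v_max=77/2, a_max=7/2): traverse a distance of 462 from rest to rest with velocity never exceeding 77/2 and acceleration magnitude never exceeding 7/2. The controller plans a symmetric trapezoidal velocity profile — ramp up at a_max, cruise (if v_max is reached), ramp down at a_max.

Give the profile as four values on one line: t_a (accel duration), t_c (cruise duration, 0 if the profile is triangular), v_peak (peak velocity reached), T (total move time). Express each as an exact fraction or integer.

t_a=11 t_c=1 v_peak=77/2 T=23

vₘ²/aₘ = (77/2)²/(7/2) = 847/2
462 ≥ 847/2 ⇒ cruise phase
t_a = (77/2)/(7/2) = 11; v_peak = 77/2
d_cruise = 462 − 847/2 = 77/2; t_c = (77/2)/(77/2) = 1
T = 2·11 + 1 = 23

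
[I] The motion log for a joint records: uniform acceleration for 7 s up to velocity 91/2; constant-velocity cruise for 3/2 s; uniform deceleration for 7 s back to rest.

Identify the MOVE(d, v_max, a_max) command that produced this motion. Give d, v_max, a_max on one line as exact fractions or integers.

d=1547/4 v_max=91/2 a_max=13/2

a_max = (91/2)/7 = 13/2
d_a = ½·91/2·7 = 637/4; d_c = 91/2·3/2 = 273/4
d = 2·637/4 + 273/4 = 1547/4
t_c = 3/2 > 0 ⇒ limit active, v_max = 91/2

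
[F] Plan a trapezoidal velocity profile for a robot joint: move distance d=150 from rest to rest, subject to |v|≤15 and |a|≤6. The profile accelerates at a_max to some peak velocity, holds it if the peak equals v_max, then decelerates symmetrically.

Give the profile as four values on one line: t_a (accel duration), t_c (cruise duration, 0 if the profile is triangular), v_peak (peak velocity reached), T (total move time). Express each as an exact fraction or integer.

t_a=5/2 t_c=15/2 v_peak=15 T=25/2

vₘ²/aₘ = 15²/6 = 75/2
150 ≥ 75/2 → trapezoidal
t_a = 15/6 = 5/2; v_peak = 15
d_cruise = 150 − 75/2 = 225/2; t_c = (225/2)/15 = 15/2
T = 2·5/2 + 15/2 = 25/2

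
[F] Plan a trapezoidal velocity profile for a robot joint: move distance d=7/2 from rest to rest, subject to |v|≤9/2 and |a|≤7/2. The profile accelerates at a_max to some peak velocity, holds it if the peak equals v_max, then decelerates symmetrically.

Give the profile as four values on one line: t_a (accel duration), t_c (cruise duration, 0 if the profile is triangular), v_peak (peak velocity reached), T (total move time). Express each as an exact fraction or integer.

v_max²/a_max = (9/2)²/(7/2) = 81/14
7/2 < 81/14 so t_c = 0
v_peak = √(7/2·7/2) = √(49/4) = 7/2
t_a = (7/2)/(7/2) = 1; t_c = 0
T = 2·1 = 2

t_a=1 t_c=0 v_peak=7/2 T=2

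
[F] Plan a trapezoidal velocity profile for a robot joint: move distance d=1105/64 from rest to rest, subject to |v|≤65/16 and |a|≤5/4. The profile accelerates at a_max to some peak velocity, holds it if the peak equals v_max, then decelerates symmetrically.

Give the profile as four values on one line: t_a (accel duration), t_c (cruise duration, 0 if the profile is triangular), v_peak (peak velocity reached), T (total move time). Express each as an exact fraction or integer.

(v_max)²/a_max = (65/16)²/(5/4) = 845/64
1105/64 ≥ 845/64 ⇒ cruise phase
t_a = (65/16)/(5/4) = 13/4; v_peak = 65/16
d_cruise = 1105/64 − 845/64 = 65/16; t_c = (65/16)/(65/16) = 1
T = 2·13/4 + 1 = 15/2

t_a=13/4 t_c=1 v_peak=65/16 T=15/2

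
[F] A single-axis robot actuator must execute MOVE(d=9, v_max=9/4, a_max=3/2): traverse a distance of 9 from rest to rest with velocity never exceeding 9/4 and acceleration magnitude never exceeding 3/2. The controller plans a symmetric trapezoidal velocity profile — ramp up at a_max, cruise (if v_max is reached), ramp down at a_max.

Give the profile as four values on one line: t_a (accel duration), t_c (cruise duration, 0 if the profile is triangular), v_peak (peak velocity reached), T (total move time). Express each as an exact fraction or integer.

t_a=3/2 t_c=5/2 v_peak=9/4 T=11/2

v_max²/a_max = (9/4)²/(3/2) = 27/8
9 ≥ 27/8 ⇒ cruise phase
t_a = (9/4)/(3/2) = 3/2; v_peak = 9/4
d_cruise = 9 − 27/8 = 45/8; t_c = (45/8)/(9/4) = 5/2
T = 2·3/2 + 5/2 = 11/2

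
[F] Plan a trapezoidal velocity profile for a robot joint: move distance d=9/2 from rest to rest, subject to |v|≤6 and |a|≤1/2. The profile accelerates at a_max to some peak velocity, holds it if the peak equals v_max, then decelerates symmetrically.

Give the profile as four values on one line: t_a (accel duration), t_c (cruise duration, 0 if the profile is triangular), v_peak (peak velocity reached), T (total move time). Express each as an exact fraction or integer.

(v_max)²/a_max = 6²/(1/2) = 72
9/2 < 72 ⇒ no cruise
v_peak = √(9/2·1/2) = √(9/4) = 3/2
t_a = (3/2)/(1/2) = 3; t_c = 0
T = 2·3 = 6

t_a=3 t_c=0 v_peak=3/2 T=6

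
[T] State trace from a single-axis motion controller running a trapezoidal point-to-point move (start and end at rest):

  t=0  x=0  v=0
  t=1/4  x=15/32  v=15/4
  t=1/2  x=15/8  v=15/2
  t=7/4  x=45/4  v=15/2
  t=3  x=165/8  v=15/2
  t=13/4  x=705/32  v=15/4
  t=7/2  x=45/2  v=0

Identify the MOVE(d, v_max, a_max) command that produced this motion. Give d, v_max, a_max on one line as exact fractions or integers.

final state: t=7/2, x=45/2, v=0 → d = 45/2
a_max = (15/4−0)/(1/4−0) = 15
max v = 15/2 over t∈[1/2,3] → v_max = 15/2
check: 15/2·(1/2+5/2) = 45/2 ✓

d=45/2 v_max=15/2 a_max=15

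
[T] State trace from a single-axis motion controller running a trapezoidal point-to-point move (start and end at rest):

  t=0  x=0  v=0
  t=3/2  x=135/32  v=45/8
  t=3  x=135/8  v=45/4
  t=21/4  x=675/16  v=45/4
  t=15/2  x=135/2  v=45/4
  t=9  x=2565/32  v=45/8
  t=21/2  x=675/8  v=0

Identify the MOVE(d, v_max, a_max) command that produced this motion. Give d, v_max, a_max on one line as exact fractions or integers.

final state: t=21/2, x=675/8, v=0 → d = 675/8
a_max = (45/8−0)/(3/2−0) = 15/4
max v = 45/4 over t∈[3,15/2] → v_max = 45/4
check: 45/4·(3+9/2) = 675/8 ✓

d=675/8 v_max=45/4 a_max=15/4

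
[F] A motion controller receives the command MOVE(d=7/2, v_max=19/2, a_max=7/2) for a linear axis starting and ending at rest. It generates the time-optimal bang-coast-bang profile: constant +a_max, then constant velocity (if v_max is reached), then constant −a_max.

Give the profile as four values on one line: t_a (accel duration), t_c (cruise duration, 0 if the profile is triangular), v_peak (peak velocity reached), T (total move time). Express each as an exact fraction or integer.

t_a=1 t_c=0 v_peak=7/2 T=2

v_max²/a_max = (19/2)²/(7/2) = 361/14
7/2 < 361/14 so t_c = 0
v_peak = √(7/2·7/2) = √(49/4) = 7/2
t_a = (7/2)/(7/2) = 1; t_c = 0
T = 2·1 = 2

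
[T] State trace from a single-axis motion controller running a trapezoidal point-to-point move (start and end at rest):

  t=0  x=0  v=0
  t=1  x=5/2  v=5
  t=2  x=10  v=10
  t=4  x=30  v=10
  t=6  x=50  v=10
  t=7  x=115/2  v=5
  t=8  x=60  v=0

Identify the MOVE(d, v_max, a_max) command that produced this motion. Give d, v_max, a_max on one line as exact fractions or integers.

final state: t=8, x=60, v=0 → d = 60
a_max = (5−0)/(1−0) = 5
max v = 10 over t∈[2,6] → v_max = 10
check: 10·(2+4) = 60 ✓

d=60 v_max=10 a_max=5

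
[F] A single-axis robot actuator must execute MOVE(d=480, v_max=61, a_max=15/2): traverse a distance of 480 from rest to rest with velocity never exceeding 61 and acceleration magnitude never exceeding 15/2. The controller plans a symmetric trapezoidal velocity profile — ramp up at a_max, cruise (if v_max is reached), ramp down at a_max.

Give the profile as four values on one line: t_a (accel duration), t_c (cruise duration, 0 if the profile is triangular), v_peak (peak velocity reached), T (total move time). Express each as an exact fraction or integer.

t_a=8 t_c=0 v_peak=60 T=16

vₘ²/aₘ = 61²/(15/2) = 7442/15
480 < 7442/15 so t_c = 0
v_peak = √(480·15/2) = √3600 = 60
t_a = 60/(15/2) = 8; t_c = 0
T = 2·8 = 16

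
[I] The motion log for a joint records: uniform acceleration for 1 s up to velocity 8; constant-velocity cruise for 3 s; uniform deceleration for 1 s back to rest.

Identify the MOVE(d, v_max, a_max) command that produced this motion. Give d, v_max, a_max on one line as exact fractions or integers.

d=32 v_max=8 a_max=8

a_max = 8/1 = 8
d_a = ½·8·1 = 4; d_c = 8·3 = 24
d = 2·4 + 24 = 32
t_c = 3 > 0 ⇒ limit active, v_max = 8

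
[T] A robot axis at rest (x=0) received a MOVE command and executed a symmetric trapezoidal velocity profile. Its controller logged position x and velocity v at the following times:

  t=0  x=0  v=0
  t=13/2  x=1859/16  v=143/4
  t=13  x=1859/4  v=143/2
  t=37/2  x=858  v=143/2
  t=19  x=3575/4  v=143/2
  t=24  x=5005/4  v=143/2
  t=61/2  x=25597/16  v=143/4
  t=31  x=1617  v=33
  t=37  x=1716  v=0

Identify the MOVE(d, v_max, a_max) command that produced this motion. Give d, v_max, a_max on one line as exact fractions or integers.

final state: t=37, x=1716, v=0 → d = 1716
a_max = (143/4−0)/(13/2−0) = 11/2
max v = 143/2 over t∈[13,24] → v_max = 143/2
check: 143/2·(13+11) = 1716 ✓

d=1716 v_max=143/2 a_max=11/2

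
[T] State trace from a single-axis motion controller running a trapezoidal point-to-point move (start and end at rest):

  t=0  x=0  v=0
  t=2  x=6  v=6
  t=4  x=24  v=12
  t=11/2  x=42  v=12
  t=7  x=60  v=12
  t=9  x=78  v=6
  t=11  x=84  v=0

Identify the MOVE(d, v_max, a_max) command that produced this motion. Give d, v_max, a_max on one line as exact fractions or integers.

d=84 v_max=12 a_max=3

final state: t=11, x=84, v=0 → d = 84
a_max = (6−0)/(2−0) = 3
max v = 12 over t∈[4,7] → v_max = 12
check: 12·(4+3) = 84 ✓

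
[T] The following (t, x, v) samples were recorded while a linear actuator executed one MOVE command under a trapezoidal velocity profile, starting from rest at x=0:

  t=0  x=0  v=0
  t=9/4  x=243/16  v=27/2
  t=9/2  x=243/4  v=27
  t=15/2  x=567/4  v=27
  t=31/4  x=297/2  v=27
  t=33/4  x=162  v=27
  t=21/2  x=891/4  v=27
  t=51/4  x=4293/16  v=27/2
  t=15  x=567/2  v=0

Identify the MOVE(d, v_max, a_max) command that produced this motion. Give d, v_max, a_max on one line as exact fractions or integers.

d=567/2 v_max=27 a_max=6

final state: t=15, x=567/2, v=0 → d = 567/2
a_max = (27/2−0)/(9/4−0) = 6
max v = 27 over t∈[9/2,21/2] → v_max = 27
check: 27·(9/2+6) = 567/2 ✓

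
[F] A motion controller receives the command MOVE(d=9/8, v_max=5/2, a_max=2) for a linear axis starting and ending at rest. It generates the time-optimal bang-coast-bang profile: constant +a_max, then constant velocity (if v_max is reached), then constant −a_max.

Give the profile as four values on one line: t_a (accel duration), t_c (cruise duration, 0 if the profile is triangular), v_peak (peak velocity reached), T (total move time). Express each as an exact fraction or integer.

t_a=3/4 t_c=0 v_peak=3/2 T=3/2

vₘ²/aₘ = (5/2)²/2 = 25/8
9/8 < 25/8 so t_c = 0
v_peak = √(9/8·2) = √(9/4) = 3/2
t_a = (3/2)/2 = 3/4; t_c = 0
T = 2·3/4 = 3/2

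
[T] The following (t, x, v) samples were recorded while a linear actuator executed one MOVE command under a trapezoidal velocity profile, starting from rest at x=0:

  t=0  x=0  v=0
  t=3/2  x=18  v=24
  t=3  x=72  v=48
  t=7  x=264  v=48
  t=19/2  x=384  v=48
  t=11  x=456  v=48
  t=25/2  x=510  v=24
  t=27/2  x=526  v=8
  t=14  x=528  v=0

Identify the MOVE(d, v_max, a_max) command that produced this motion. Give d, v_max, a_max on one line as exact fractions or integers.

d=528 v_max=48 a_max=16

final state: t=14, x=528, v=0 → d = 528
a_max = (24−0)/(3/2−0) = 16
max v = 48 over t∈[3,11] → v_max = 48
check: 48·(3+8) = 528 ✓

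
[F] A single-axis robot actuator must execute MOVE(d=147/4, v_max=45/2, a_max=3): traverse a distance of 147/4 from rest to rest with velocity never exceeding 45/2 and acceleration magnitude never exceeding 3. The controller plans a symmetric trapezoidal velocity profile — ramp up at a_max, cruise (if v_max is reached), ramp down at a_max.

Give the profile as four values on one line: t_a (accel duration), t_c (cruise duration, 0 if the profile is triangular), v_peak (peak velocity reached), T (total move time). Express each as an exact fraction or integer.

vₘ²/aₘ = (45/2)²/3 = 675/4
147/4 < 675/4 so t_c = 0
v_peak = √(147/4·3) = √(441/4) = 21/2
t_a = (21/2)/3 = 7/2; t_c = 0
T = 2·7/2 = 7

t_a=7/2 t_c=0 v_peak=21/2 T=7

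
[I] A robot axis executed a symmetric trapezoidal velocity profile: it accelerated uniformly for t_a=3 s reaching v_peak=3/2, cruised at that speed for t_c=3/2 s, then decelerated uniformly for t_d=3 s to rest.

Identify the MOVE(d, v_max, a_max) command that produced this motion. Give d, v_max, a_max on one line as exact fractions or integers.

d=27/4 v_max=3/2 a_max=1/2

a_max = (3/2)/3 = 1/2
d_a = ½·3/2·3 = 9/4; d_c = 3/2·3/2 = 9/4
d = 2·9/4 + 9/4 = 27/4
t_c = 3/2 > 0 ⇒ limit active, v_max = 3/2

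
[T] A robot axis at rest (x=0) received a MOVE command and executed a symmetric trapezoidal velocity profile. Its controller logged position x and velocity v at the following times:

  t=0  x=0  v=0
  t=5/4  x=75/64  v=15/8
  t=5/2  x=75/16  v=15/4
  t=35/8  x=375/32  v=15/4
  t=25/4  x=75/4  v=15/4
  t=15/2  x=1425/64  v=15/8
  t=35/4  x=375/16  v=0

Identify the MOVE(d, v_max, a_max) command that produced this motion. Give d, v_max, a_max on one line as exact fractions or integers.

final state: t=35/4, x=375/16, v=0 → d = 375/16
a_max = (15/8−0)/(5/4−0) = 3/2
max v = 15/4 over t∈[5/2,25/4] → v_max = 15/4
check: 15/4·(5/2+15/4) = 375/16 ✓

d=375/16 v_max=15/4 a_max=3/2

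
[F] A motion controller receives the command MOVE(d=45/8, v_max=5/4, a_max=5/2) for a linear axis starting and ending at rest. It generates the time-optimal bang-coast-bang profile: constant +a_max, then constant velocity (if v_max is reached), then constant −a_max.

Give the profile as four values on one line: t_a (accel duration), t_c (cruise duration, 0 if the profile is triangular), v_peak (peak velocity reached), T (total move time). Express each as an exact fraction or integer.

v_max²/a_max = (5/4)²/(5/2) = 5/8
45/8 ≥ 5/8 ⇒ cruise phase
t_a = (5/4)/(5/2) = 1/2; v_peak = 5/4
d_cruise = 45/8 − 5/8 = 5; t_c = 5/(5/4) = 4
T = 2·1/2 + 4 = 5

t_a=1/2 t_c=4 v_peak=5/4 T=5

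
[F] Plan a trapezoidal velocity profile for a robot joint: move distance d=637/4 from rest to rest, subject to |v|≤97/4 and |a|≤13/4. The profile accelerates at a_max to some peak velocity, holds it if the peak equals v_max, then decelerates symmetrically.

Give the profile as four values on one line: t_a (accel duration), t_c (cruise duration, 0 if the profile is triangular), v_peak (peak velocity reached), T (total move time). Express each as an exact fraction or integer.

v_max²/a_max = (97/4)²/(13/4) = 9409/52
637/4 < 9409/52 → triangular
v_peak = √(637/4·13/4) = √(8281/16) = 91/4
t_a = (91/4)/(13/4) = 7; t_c = 0
T = 2·7 = 14

t_a=7 t_c=0 v_peak=91/4 T=14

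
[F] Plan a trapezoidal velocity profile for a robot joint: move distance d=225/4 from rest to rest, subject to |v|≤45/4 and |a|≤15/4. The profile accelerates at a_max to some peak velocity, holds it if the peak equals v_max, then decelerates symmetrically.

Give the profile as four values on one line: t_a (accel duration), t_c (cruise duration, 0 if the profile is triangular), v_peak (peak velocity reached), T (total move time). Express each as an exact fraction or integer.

(v_max)²/a_max = (45/4)²/(15/4) = 135/4
225/4 ≥ 135/4 so v_max reached
t_a = (45/4)/(15/4) = 3; v_peak = 45/4
d_cruise = 225/4 − 135/4 = 45/2; t_c = (45/2)/(45/4) = 2
T = 2·3 + 2 = 8

t_a=3 t_c=2 v_peak=45/4 T=8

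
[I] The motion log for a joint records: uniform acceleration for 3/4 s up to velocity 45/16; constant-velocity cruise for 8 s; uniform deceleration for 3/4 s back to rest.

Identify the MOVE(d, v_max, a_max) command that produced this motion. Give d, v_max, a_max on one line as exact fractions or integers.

a_max = (45/16)/(3/4) = 15/4
d_a = ½·45/16·3/4 = 135/128; d_c = 45/16·8 = 45/2
d = 2·135/128 + 45/2 = 1575/64
t_c = 8 > 0 → v_max = v_peak = 45/16

d=1575/64 v_max=45/16 a_max=15/4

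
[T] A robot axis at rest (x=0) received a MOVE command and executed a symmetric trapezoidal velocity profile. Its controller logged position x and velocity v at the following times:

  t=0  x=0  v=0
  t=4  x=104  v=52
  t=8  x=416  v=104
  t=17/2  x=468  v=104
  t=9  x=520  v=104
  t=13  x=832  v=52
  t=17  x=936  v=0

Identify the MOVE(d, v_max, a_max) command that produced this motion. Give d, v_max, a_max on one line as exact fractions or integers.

d=936 v_max=104 a_max=13

final state: t=17, x=936, v=0 → d = 936
a_max = (52−0)/(4−0) = 13
max v = 104 over t∈[8,9] → v_max = 104
check: 104·(8+1) = 936 ✓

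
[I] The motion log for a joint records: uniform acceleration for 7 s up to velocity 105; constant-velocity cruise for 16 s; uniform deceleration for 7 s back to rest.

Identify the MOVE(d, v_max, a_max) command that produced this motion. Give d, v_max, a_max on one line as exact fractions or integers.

d=2415 v_max=105 a_max=15

a_max = 105/7 = 15
d_a = ½·105·7 = 735/2; d_c = 105·16 = 1680
d = 2·735/2 + 1680 = 2415
t_c = 16 > 0 ⇒ limit active, v_max = 105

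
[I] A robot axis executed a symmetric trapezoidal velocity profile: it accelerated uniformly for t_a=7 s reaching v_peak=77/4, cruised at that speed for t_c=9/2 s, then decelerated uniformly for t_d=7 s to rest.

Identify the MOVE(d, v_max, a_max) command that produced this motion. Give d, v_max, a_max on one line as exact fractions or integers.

a_max = (77/4)/7 = 11/4
d_a = ½·77/4·7 = 539/8; d_c = 77/4·9/2 = 693/8
d = 2·539/8 + 693/8 = 1771/8
t_c = 9/2 > 0 ⇒ limit active, v_max = 77/4

d=1771/8 v_max=77/4 a_max=11/4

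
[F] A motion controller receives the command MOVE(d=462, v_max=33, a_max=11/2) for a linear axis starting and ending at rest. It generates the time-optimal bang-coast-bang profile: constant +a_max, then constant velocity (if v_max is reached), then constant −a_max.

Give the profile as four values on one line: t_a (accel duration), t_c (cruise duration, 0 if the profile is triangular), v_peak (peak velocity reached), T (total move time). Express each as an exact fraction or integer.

vₘ²/aₘ = 33²/(11/2) = 198
462 ≥ 198 → trapezoidal
t_a = 33/(11/2) = 6; v_peak = 33
d_cruise = 462 − 198 = 264; t_c = 264/33 = 8
T = 2·6 + 8 = 20

t_a=6 t_c=8 v_peak=33 T=20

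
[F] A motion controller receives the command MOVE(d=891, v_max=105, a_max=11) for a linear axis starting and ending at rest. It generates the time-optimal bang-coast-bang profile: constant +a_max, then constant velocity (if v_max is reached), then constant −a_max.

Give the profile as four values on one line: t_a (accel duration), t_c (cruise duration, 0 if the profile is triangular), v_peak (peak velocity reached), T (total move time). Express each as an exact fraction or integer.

vₘ²/aₘ = 105²/11 = 11025/11
891 < 11025/11 → triangular
v_peak = √(891·11) = √9801 = 99
t_a = 99/11 = 9; t_c = 0
T = 2·9 = 18

t_a=9 t_c=0 v_peak=99 T=18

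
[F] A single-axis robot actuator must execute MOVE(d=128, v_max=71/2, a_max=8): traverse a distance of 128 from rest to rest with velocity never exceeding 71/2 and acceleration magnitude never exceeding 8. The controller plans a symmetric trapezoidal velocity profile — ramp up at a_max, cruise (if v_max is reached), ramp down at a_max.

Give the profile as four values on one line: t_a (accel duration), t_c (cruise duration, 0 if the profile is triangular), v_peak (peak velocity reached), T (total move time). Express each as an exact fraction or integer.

t_a=4 t_c=0 v_peak=32 T=8

(v_max)²/a_max = (71/2)²/8 = 5041/32
128 < 5041/32 → triangular
v_peak = √(128·8) = √1024 = 32
t_a = 32/8 = 4; t_c = 0
T = 2·4 = 8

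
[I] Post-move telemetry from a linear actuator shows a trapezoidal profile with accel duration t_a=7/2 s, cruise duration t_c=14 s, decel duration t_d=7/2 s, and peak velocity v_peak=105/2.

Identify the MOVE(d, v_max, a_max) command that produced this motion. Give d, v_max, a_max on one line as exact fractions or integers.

a_max = (105/2)/(7/2) = 15
d_a = ½·105/2·7/2 = 735/8; d_c = 105/2·14 = 735
d = 2·735/8 + 735 = 3675/4
t_c = 14 > 0 → v_max = v_peak = 105/2

d=3675/4 v_max=105/2 a_max=15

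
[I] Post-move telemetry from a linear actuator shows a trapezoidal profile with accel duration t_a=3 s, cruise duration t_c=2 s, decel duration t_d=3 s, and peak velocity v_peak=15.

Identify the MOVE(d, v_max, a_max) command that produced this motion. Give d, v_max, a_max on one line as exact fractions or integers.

a_max = 15/3 = 5
d_a = ½·15·3 = 45/2; d_c = 15·2 = 30
d = 2·45/2 + 30 = 75
t_c = 2 > 0 so v_max = 15

d=75 v_max=15 a_max=5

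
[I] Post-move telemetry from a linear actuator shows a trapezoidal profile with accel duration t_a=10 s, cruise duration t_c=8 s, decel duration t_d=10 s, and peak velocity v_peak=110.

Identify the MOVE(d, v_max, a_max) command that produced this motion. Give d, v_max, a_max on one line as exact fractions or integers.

a_max = 110/10 = 11
d_a = ½·110·10 = 550; d_c = 110·8 = 880
d = 2·550 + 880 = 1980
t_c = 8 > 0 so v_max = 110

d=1980 v_max=110 a_max=11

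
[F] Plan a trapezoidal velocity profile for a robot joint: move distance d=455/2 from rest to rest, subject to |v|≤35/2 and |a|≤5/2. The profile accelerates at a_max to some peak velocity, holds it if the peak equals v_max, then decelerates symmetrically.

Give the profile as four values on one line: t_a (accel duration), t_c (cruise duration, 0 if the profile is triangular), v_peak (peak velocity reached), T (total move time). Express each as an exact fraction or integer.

t_a=7 t_c=6 v_peak=35/2 T=20

vₘ²/aₘ = (35/2)²/(5/2) = 245/2
455/2 ≥ 245/2 ⇒ cruise phase
t_a = (35/2)/(5/2) = 7; v_peak = 35/2
d_cruise = 455/2 − 245/2 = 105; t_c = 105/(35/2) = 6
T = 2·7 + 6 = 20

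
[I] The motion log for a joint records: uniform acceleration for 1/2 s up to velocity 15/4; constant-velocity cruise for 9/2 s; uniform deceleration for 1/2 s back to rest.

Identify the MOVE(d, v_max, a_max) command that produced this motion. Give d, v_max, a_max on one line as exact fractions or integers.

a_max = (15/4)/(1/2) = 15/2
d_a = ½·15/4·1/2 = 15/16; d_c = 15/4·9/2 = 135/8
d = 2·15/16 + 135/8 = 75/4
t_c = 9/2 > 0 ⇒ limit active, v_max = 15/4

d=75/4 v_max=15/4 a_max=15/2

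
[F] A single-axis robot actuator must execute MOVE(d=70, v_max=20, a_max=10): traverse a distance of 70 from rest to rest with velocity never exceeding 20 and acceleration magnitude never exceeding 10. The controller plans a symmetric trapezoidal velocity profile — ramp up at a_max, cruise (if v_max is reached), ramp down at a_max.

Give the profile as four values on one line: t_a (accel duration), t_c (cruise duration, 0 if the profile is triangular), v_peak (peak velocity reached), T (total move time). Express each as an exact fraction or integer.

(v_max)²/a_max = 20²/10 = 40
70 ≥ 40 ⇒ cruise phase
t_a = 20/10 = 2; v_peak = 20
d_cruise = 70 − 40 = 30; t_c = 30/20 = 3/2
T = 2·2 + 3/2 = 11/2

t_a=2 t_c=3/2 v_peak=20 T=11/2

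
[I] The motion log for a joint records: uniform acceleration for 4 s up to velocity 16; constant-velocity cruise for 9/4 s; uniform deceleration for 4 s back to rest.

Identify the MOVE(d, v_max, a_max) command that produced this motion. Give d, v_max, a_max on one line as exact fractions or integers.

d=100 v_max=16 a_max=4

a_max = 16/4 = 4
d_a = ½·16·4 = 32; d_c = 16·9/4 = 36
d = 2·32 + 36 = 100
t_c = 9/4 > 0 so v_max = 16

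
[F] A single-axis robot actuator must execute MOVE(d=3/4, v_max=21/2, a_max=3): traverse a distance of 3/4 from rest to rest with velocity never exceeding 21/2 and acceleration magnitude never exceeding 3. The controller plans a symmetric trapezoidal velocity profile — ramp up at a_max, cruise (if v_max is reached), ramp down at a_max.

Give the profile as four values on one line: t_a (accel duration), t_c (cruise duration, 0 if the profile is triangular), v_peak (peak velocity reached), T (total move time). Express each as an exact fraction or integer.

v_max²/a_max = (21/2)²/3 = 147/4
3/4 < 147/4 ⇒ no cruise
v_peak = √(3/4·3) = √(9/4) = 3/2
t_a = (3/2)/3 = 1/2; t_c = 0
T = 2·1/2 = 1

t_a=1/2 t_c=0 v_peak=3/2 T=1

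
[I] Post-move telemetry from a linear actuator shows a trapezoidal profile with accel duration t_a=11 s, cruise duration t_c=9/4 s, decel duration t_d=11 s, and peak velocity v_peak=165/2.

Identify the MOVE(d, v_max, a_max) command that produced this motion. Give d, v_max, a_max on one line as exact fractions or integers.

a_max = (165/2)/11 = 15/2
d_a = ½·165/2·11 = 1815/4; d_c = 165/2·9/4 = 1485/8
d = 2·1815/4 + 1485/8 = 8745/8
t_c = 9/4 > 0 ⇒ limit active, v_max = 165/2

d=8745/8 v_max=165/2 a_max=15/2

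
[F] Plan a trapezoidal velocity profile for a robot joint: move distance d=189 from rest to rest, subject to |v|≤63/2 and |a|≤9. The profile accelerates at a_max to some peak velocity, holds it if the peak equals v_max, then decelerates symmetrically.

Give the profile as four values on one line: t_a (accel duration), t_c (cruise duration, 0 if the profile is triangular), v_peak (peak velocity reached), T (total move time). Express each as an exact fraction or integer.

v_max²/a_max = (63/2)²/9 = 441/4
189 ≥ 441/4 ⇒ cruise phase
t_a = (63/2)/9 = 7/2; v_peak = 63/2
d_cruise = 189 − 441/4 = 315/4; t_c = (315/4)/(63/2) = 5/2
T = 2·7/2 + 5/2 = 19/2

t_a=7/2 t_c=5/2 v_peak=63/2 T=19/2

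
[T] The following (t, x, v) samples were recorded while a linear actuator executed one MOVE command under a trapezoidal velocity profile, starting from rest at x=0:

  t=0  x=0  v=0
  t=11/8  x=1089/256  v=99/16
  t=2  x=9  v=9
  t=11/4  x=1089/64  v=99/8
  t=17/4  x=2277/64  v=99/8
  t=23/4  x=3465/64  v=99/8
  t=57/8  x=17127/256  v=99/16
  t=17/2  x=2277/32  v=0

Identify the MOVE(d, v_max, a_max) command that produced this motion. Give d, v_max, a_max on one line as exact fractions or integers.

final state: t=17/2, x=2277/32, v=0 → d = 2277/32
a_max = (99/16−0)/(11/8−0) = 9/2
max v = 99/8 over t∈[11/4,23/4] → v_max = 99/8
check: 99/8·(11/4+3) = 2277/32 ✓

d=2277/32 v_max=99/8 a_max=9/2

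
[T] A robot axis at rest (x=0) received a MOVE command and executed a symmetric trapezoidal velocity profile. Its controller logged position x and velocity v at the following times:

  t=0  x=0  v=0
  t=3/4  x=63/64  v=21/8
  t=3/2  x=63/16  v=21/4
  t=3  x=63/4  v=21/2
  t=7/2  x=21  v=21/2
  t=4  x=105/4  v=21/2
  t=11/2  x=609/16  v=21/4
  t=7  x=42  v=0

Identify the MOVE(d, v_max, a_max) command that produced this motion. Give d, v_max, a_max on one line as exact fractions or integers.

d=42 v_max=21/2 a_max=7/2

final state: t=7, x=42, v=0 → d = 42
a_max = (21/8−0)/(3/4−0) = 7/2
max v = 21/2 over t∈[3,4] → v_max = 21/2
check: 21/2·(3+1) = 42 ✓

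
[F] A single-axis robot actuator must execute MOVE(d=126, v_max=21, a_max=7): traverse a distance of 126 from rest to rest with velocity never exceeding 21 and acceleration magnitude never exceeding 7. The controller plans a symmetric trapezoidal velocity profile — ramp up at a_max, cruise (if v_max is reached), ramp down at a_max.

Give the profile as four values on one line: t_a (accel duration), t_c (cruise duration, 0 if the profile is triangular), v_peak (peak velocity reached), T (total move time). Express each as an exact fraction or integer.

v_max²/a_max = 21²/7 = 63
126 ≥ 63 ⇒ cruise phase
t_a = 21/7 = 3; v_peak = 21
d_cruise = 126 − 63 = 63; t_c = 63/21 = 3
T = 2·3 + 3 = 9

t_a=3 t_c=3 v_peak=21 T=9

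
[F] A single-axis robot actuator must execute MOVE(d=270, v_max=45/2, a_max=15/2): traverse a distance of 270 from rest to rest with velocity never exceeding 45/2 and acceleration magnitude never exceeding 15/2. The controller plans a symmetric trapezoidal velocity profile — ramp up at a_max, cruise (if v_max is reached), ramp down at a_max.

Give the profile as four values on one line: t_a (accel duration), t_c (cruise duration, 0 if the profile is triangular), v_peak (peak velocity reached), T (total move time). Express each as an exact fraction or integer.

t_a=3 t_c=9 v_peak=45/2 T=15

v_max²/a_max = (45/2)²/(15/2) = 135/2
270 ≥ 135/2 so v_max reached
t_a = (45/2)/(15/2) = 3; v_peak = 45/2
d_cruise = 270 − 135/2 = 405/2; t_c = (405/2)/(45/2) = 9
T = 2·3 + 9 = 15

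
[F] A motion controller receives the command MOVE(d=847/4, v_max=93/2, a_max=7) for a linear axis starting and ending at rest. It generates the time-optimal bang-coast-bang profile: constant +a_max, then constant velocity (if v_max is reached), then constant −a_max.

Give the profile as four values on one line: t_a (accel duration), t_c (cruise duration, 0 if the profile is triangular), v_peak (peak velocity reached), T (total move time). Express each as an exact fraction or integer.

t_a=11/2 t_c=0 v_peak=77/2 T=11

vₘ²/aₘ = (93/2)²/7 = 8649/28
847/4 < 8649/28 so t_c = 0
v_peak = √(847/4·7) = √(5929/4) = 77/2
t_a = (77/2)/7 = 11/2; t_c = 0
T = 2·11/2 = 11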